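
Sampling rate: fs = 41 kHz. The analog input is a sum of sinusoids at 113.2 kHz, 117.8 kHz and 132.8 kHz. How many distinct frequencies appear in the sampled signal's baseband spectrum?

fs/2 = 20.5 kHz.
113.2 kHz mod fs = 31.2 kHz.
31.2 kHz > fs/2 = 20.5 kHz, folds to fs − 31.2 kHz = 9.8 kHz.
117.8 kHz mod fs = 35.8 kHz.
35.8 kHz > fs/2 = 20.5 kHz, folds to fs − 35.8 kHz = 5.2 kHz.
132.8 kHz mod fs = 9.8 kHz.
9.8 kHz ≤ fs/2 = 20.5 kHz, appears at 9.8 kHz.
Distinct values: {5.2 kHz, 9.8 kHz} → 2.

2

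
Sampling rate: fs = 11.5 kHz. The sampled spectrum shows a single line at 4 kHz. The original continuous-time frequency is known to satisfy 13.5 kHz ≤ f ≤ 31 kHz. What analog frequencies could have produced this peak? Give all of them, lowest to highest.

15.5 kHz, 19 kHz, 27 kHz, 30.5 kHz

Frequencies that alias to 4 kHz are k·fs ± 4 kHz for integer k ≥ 0.
k=0: 4 kHz.
k=1: 7.5 kHz, 15.5 kHz.
k=2: 19 kHz, 27 kHz.
k=3: 30.5 kHz, 38.5 kHz.
k=4: 42 kHz, 50 kHz.
Within [13.5 kHz, 31 kHz]: 15.5 kHz, 19 kHz, 27 kHz, 30.5 kHz.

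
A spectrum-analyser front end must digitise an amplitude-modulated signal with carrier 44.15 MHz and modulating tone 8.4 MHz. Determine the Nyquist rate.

AM sidebands sit at fc ± fm = 35.75 MHz and 52.55 MHz.
Highest-frequency component: 52.55 MHz.
Nyquist rate = 2 × 52.55 MHz = 105.1 MHz.

105.1 MHz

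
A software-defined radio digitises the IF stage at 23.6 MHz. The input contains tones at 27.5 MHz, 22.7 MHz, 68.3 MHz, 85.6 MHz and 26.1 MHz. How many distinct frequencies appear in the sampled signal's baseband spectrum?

4

fs/2 = 11.8 MHz.
27.5 MHz mod fs = 3.9 MHz.
3.9 MHz ≤ fs/2 = 11.8 MHz, appears at 3.9 MHz.
22.7 MHz > fs/2 = 11.8 MHz, folds to fs − 22.7 MHz = 0.9 MHz.
68.3 MHz mod fs = 21.1 MHz.
21.1 MHz > fs/2 = 11.8 MHz, folds to fs − 21.1 MHz = 2.5 MHz.
85.6 MHz mod fs = 14.8 MHz.
14.8 MHz > fs/2 = 11.8 MHz, folds to fs − 14.8 MHz = 8.8 MHz.
26.1 MHz mod fs = 2.5 MHz.
2.5 MHz ≤ fs/2 = 11.8 MHz, appears at 2.5 MHz.
Distinct values: {0.9 MHz, 2.5 MHz, 3.9 MHz, 8.8 MHz} → 4.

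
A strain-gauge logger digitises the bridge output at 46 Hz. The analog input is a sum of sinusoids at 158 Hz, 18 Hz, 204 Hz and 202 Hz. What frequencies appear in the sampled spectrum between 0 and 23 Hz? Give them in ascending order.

18 Hz, 20 Hz

fs/2 = 23 Hz.
158 Hz mod fs = 20 Hz.
20 Hz ≤ fs/2 = 23 Hz, appears at 20 Hz.
18 Hz ≤ fs/2 = 23 Hz, passes unchanged.
204 Hz mod fs = 20 Hz.
20 Hz ≤ fs/2 = 23 Hz, appears at 20 Hz.
202 Hz mod fs = 18 Hz.
18 Hz ≤ fs/2 = 23 Hz, appears at 18 Hz.
Distinct values: {18 Hz, 20 Hz}.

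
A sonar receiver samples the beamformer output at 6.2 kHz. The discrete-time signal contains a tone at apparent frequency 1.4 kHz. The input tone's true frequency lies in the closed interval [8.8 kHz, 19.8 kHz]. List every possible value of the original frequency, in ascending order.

Frequencies that alias to 1.4 kHz are k·fs ± 1.4 kHz for integer k ≥ 0.
k=0: 1.4 kHz.
k=1: 4.8 kHz, 7.6 kHz.
k=2: 11 kHz, 13.8 kHz.
k=3: 17.2 kHz, 20 kHz.
k=4: 23.4 kHz, 26.2 kHz.
Within [8.8 kHz, 19.8 kHz]: 11 kHz, 13.8 kHz, 17.2 kHz.

11 kHz, 13.8 kHz, 17.2 kHz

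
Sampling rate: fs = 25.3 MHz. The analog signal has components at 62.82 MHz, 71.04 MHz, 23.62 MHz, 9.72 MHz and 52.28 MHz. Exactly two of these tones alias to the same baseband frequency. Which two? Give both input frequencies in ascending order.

fs/2 = 12.65 MHz.
62.82 MHz mod fs = 12.22 MHz.
12.22 MHz ≤ fs/2 = 12.65 MHz, appears at 12.22 MHz.
71.04 MHz mod fs = 20.44 MHz.
20.44 MHz > fs/2 = 12.65 MHz, folds to fs − 20.44 MHz = 4.86 MHz.
23.62 MHz > fs/2 = 12.65 MHz, folds to fs − 23.62 MHz = 1.68 MHz.
9.72 MHz ≤ fs/2 = 12.65 MHz, passes unchanged.
52.28 MHz mod fs = 1.68 MHz.
1.68 MHz ≤ fs/2 = 12.65 MHz, appears at 1.68 MHz.
23.62 MHz and 52.28 MHz both map to 1.68 MHz.

23.62 MHz, 52.28 MHz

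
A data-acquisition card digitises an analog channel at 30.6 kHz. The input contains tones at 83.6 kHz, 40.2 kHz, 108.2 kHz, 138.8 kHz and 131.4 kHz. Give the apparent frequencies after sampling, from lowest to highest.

fs/2 = 15.3 kHz.
83.6 kHz mod fs = 22.4 kHz.
22.4 kHz > fs/2 = 15.3 kHz, folds to fs − 22.4 kHz = 8.2 kHz.
40.2 kHz mod fs = 9.6 kHz.
9.6 kHz ≤ fs/2 = 15.3 kHz, appears at 9.6 kHz.
108.2 kHz mod fs = 16.4 kHz.
16.4 kHz > fs/2 = 15.3 kHz, folds to fs − 16.4 kHz = 14.2 kHz.
138.8 kHz mod fs = 16.4 kHz.
16.4 kHz > fs/2 = 15.3 kHz, folds to fs − 16.4 kHz = 14.2 kHz.
131.4 kHz mod fs = 9 kHz.
9 kHz ≤ fs/2 = 15.3 kHz, appears at 9 kHz.
Distinct values: {8.2 kHz, 9 kHz, 9.6 kHz, 14.2 kHz}.

8.2 kHz, 9 kHz, 9.6 kHz, 14.2 kHz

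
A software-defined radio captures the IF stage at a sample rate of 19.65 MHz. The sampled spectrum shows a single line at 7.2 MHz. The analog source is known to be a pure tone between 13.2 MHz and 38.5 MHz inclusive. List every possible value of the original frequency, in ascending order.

26.85 MHz, 32.1 MHz

Frequencies that alias to 7.2 MHz are k·fs ± 7.2 MHz for integer k ≥ 0.
k=0: 7.2 MHz.
k=1: 12.45 MHz, 26.85 MHz.
k=2: 32.1 MHz, 46.5 MHz.
k=3: 51.75 MHz, 66.15 MHz.
Within [13.2 MHz, 38.5 MHz]: 26.85 MHz, 32.1 MHz.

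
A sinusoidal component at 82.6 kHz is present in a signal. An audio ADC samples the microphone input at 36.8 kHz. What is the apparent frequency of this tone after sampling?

9 kHz

82.6 kHz mod fs = 9 kHz.
9 kHz ≤ fs/2 = 18.4 kHz, appears at 9 kHz.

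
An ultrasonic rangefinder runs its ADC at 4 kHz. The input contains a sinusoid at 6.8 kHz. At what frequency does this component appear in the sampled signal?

1.2 kHz

6.8 kHz mod fs = 2.8 kHz.
2.8 kHz > fs/2 = 2 kHz, folds to fs − 2.8 kHz = 1.2 kHz.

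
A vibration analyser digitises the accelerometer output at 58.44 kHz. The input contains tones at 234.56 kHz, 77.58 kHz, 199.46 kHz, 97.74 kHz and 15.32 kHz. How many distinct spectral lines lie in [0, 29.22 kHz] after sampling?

fs/2 = 29.22 kHz.
234.56 kHz mod fs = 0.8 kHz.
0.8 kHz ≤ fs/2 = 29.22 kHz, appears at 0.8 kHz.
77.58 kHz mod fs = 19.14 kHz.
19.14 kHz ≤ fs/2 = 29.22 kHz, appears at 19.14 kHz.
199.46 kHz mod fs = 24.14 kHz.
24.14 kHz ≤ fs/2 = 29.22 kHz, appears at 24.14 kHz.
97.74 kHz mod fs = 39.3 kHz.
39.3 kHz > fs/2 = 29.22 kHz, folds to fs − 39.3 kHz = 19.14 kHz.
15.32 kHz ≤ fs/2 = 29.22 kHz, passes unchanged.
Distinct values: {0.8 kHz, 15.32 kHz, 19.14 kHz, 24.14 kHz} → 4.

4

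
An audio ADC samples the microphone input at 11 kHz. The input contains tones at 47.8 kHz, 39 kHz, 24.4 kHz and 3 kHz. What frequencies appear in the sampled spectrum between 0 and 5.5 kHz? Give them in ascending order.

fs/2 = 5.5 kHz.
47.8 kHz mod fs = 3.8 kHz.
3.8 kHz ≤ fs/2 = 5.5 kHz, appears at 3.8 kHz.
39 kHz mod fs = 6 kHz.
6 kHz > fs/2 = 5.5 kHz, folds to fs − 6 kHz = 5 kHz.
24.4 kHz mod fs = 2.4 kHz.
2.4 kHz ≤ fs/2 = 5.5 kHz, appears at 2.4 kHz.
3 kHz ≤ fs/2 = 5.5 kHz, passes unchanged.
Distinct values: {2.4 kHz, 3 kHz, 3.8 kHz, 5 kHz}.

2.4 kHz, 3 kHz, 3.8 kHz, 5 kHz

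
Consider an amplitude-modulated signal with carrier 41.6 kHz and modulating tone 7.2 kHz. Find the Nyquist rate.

97.6 kHz

AM sidebands sit at fc ± fm = 34.4 kHz and 48.8 kHz.
Highest-frequency component: 48.8 kHz.
Nyquist rate = 2 × 48.8 kHz = 97.6 kHz.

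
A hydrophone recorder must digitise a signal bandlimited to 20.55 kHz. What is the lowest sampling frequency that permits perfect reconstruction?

41.1 kHz

Nyquist rate = 2 × 20.55 kHz = 41.1 kHz.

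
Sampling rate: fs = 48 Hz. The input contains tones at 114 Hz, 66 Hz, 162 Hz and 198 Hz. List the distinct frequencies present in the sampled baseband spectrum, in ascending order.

6 Hz, 18 Hz

fs/2 = 24 Hz.
114 Hz mod fs = 18 Hz.
18 Hz ≤ fs/2 = 24 Hz, appears at 18 Hz.
66 Hz mod fs = 18 Hz.
18 Hz ≤ fs/2 = 24 Hz, appears at 18 Hz.
162 Hz mod fs = 18 Hz.
18 Hz ≤ fs/2 = 24 Hz, appears at 18 Hz.
198 Hz mod fs = 6 Hz.
6 Hz ≤ fs/2 = 24 Hz, appears at 6 Hz.
Distinct values: {6 Hz, 18 Hz}.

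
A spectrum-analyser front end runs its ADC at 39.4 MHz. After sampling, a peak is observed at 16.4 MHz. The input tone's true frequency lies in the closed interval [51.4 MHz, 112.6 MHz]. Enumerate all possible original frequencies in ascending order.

55.8 MHz, 62.4 MHz, 95.2 MHz, 101.8 MHz

Frequencies that alias to 16.4 MHz are k·fs ± 16.4 MHz for integer k ≥ 0.
k=0: 16.4 MHz.
k=1: 23 MHz, 55.8 MHz.
k=2: 62.4 MHz, 95.2 MHz.
k=3: 101.8 MHz, 134.6 MHz.
k=4: 141.2 MHz, 174 MHz.
Within [51.4 MHz, 112.6 MHz]: 55.8 MHz, 62.4 MHz, 95.2 MHz, 101.8 MHz.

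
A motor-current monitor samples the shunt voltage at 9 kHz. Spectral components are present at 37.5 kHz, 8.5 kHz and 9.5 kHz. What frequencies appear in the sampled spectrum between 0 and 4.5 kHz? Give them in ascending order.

fs/2 = 4.5 kHz.
37.5 kHz mod fs = 1.5 kHz.
1.5 kHz ≤ fs/2 = 4.5 kHz, appears at 1.5 kHz.
8.5 kHz > fs/2 = 4.5 kHz, folds to fs − 8.5 kHz = 0.5 kHz.
9.5 kHz mod fs = 0.5 kHz.
0.5 kHz ≤ fs/2 = 4.5 kHz, appears at 0.5 kHz.
Distinct values: {0.5 kHz, 1.5 kHz}.

0.5 kHz, 1.5 kHz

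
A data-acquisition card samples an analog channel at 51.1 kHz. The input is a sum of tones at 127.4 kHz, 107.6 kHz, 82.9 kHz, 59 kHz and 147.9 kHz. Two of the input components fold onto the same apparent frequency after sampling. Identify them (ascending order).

107.6 kHz, 147.9 kHz

fs/2 = 25.55 kHz.
127.4 kHz mod fs = 25.2 kHz.
25.2 kHz ≤ fs/2 = 25.55 kHz, appears at 25.2 kHz.
107.6 kHz mod fs = 5.4 kHz.
5.4 kHz ≤ fs/2 = 25.55 kHz, appears at 5.4 kHz.
82.9 kHz mod fs = 31.8 kHz.
31.8 kHz > fs/2 = 25.55 kHz, folds to fs − 31.8 kHz = 19.3 kHz.
59 kHz mod fs = 7.9 kHz.
7.9 kHz ≤ fs/2 = 25.55 kHz, appears at 7.9 kHz.
147.9 kHz mod fs = 45.7 kHz.
45.7 kHz > fs/2 = 25.55 kHz, folds to fs − 45.7 kHz = 5.4 kHz.
107.6 kHz and 147.9 kHz both map to 5.4 kHz.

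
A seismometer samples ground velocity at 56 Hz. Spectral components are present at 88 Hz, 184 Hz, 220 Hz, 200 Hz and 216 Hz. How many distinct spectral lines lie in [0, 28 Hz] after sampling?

4

fs/2 = 28 Hz.
88 Hz mod fs = 32 Hz.
32 Hz > fs/2 = 28 Hz, folds to fs − 32 Hz = 24 Hz.
184 Hz mod fs = 16 Hz.
16 Hz ≤ fs/2 = 28 Hz, appears at 16 Hz.
220 Hz mod fs = 52 Hz.
52 Hz > fs/2 = 28 Hz, folds to fs − 52 Hz = 4 Hz.
200 Hz mod fs = 32 Hz.
32 Hz > fs/2 = 28 Hz, folds to fs − 32 Hz = 24 Hz.
216 Hz mod fs = 48 Hz.
48 Hz > fs/2 = 28 Hz, folds to fs − 48 Hz = 8 Hz.
Distinct values: {4 Hz, 8 Hz, 16 Hz, 24 Hz} → 4.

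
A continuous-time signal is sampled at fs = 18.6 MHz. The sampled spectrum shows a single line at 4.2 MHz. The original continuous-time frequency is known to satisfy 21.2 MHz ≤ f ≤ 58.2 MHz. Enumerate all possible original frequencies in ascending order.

Frequencies that alias to 4.2 MHz are k·fs ± 4.2 MHz for integer k ≥ 0.
k=0: 4.2 MHz.
k=1: 14.4 MHz, 22.8 MHz.
k=2: 33 MHz, 41.4 MHz.
k=3: 51.6 MHz, 60 MHz.
k=4: 70.2 MHz, 78.6 MHz.
Within [21.2 MHz, 58.2 MHz]: 22.8 MHz, 33 MHz, 41.4 MHz, 51.6 MHz.

22.8 MHz, 33 MHz, 41.4 MHz, 51.6 MHz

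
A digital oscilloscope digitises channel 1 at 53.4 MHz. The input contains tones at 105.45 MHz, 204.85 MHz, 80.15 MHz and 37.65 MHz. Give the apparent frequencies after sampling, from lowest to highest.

1.35 MHz, 8.75 MHz, 15.75 MHz, 26.65 MHz

fs/2 = 26.7 MHz.
105.45 MHz mod fs = 52.05 MHz.
52.05 MHz > fs/2 = 26.7 MHz, folds to fs − 52.05 MHz = 1.35 MHz.
204.85 MHz mod fs = 44.65 MHz.
44.65 MHz > fs/2 = 26.7 MHz, folds to fs − 44.65 MHz = 8.75 MHz.
80.15 MHz mod fs = 26.75 MHz.
26.75 MHz > fs/2 = 26.7 MHz, folds to fs − 26.75 MHz = 26.65 MHz.
37.65 MHz > fs/2 = 26.7 MHz, folds to fs − 37.65 MHz = 15.75 MHz.
Distinct values: {1.35 MHz, 8.75 MHz, 15.75 MHz, 26.65 MHz}.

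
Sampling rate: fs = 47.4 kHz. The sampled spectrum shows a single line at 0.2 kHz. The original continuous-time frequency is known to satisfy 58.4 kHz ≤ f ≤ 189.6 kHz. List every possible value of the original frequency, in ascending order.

Frequencies that alias to 0.2 kHz are k·fs ± 0.2 kHz for integer k ≥ 0.
k=0: 0.2 kHz.
k=1: 47.2 kHz, 47.6 kHz.
k=2: 94.6 kHz, 95 kHz.
k=3: 142 kHz, 142.4 kHz.
k=4: 189.4 kHz, 189.8 kHz.
k=5: 236.8 kHz, 237.2 kHz.
Within [58.4 kHz, 189.6 kHz]: 94.6 kHz, 95 kHz, 142 kHz, 142.4 kHz, 189.4 kHz.

94.6 kHz, 95 kHz, 142 kHz, 142.4 kHz, 189.4 kHz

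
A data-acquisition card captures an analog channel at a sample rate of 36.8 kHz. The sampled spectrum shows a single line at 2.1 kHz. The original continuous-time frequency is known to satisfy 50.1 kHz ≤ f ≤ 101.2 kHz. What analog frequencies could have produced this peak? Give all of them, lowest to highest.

Frequencies that alias to 2.1 kHz are k·fs ± 2.1 kHz for integer k ≥ 0.
k=0: 2.1 kHz.
k=1: 34.7 kHz, 38.9 kHz.
k=2: 71.5 kHz, 75.7 kHz.
k=3: 108.3 kHz, 112.5 kHz.
Within [50.1 kHz, 101.2 kHz]: 71.5 kHz, 75.7 kHz.

71.5 kHz, 75.7 kHz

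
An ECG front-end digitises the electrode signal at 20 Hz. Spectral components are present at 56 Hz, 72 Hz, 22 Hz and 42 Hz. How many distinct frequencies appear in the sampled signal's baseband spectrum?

3

fs/2 = 10 Hz.
56 Hz mod fs = 16 Hz.
16 Hz > fs/2 = 10 Hz, folds to fs − 16 Hz = 4 Hz.
72 Hz mod fs = 12 Hz.
12 Hz > fs/2 = 10 Hz, folds to fs − 12 Hz = 8 Hz.
22 Hz mod fs = 2 Hz.
2 Hz ≤ fs/2 = 10 Hz, appears at 2 Hz.
42 Hz mod fs = 2 Hz.
2 Hz ≤ fs/2 = 10 Hz, appears at 2 Hz.
Distinct values: {2 Hz, 4 Hz, 8 Hz} → 3.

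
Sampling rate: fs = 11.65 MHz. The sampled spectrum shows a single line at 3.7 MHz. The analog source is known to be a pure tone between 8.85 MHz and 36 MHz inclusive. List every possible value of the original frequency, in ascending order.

15.35 MHz, 19.6 MHz, 27 MHz, 31.25 MHz

Frequencies that alias to 3.7 MHz are k·fs ± 3.7 MHz for integer k ≥ 0.
k=0: 3.7 MHz.
k=1: 7.95 MHz, 15.35 MHz.
k=2: 19.6 MHz, 27 MHz.
k=3: 31.25 MHz, 38.65 MHz.
k=4: 42.9 MHz, 50.3 MHz.
Within [8.85 MHz, 36 MHz]: 15.35 MHz, 19.6 MHz, 27 MHz, 31.25 MHz.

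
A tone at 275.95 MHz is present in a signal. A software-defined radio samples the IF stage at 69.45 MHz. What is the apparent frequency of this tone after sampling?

1.85 MHz

275.95 MHz mod fs = 67.6 MHz.
67.6 MHz > fs/2 = 34.725 MHz, folds to fs − 67.6 MHz = 1.85 MHz.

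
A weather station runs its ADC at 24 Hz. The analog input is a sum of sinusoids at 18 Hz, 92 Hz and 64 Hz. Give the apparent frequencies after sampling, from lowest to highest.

fs/2 = 12 Hz.
18 Hz > fs/2 = 12 Hz, folds to fs − 18 Hz = 6 Hz.
92 Hz mod fs = 20 Hz.
20 Hz > fs/2 = 12 Hz, folds to fs − 20 Hz = 4 Hz.
64 Hz mod fs = 16 Hz.
16 Hz > fs/2 = 12 Hz, folds to fs − 16 Hz = 8 Hz.
Distinct values: {4 Hz, 6 Hz, 8 Hz}.

4 Hz, 6 Hz, 8 Hz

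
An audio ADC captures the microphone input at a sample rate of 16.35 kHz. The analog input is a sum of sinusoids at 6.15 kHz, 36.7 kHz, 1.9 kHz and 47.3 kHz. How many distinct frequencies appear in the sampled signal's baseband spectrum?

fs/2 = 8.175 kHz.
6.15 kHz ≤ fs/2 = 8.175 kHz, passes unchanged.
36.7 kHz mod fs = 4 kHz.
4 kHz ≤ fs/2 = 8.175 kHz, appears at 4 kHz.
1.9 kHz ≤ fs/2 = 8.175 kHz, passes unchanged.
47.3 kHz mod fs = 14.6 kHz.
14.6 kHz > fs/2 = 8.175 kHz, folds to fs − 14.6 kHz = 1.75 kHz.
Distinct values: {1.75 kHz, 1.9 kHz, 4 kHz, 6.15 kHz} → 4.

4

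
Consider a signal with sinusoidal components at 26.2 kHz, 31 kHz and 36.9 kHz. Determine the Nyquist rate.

Highest-frequency component: 36.9 kHz.
Nyquist rate = 2 × 36.9 kHz = 73.8 kHz.

73.8 kHz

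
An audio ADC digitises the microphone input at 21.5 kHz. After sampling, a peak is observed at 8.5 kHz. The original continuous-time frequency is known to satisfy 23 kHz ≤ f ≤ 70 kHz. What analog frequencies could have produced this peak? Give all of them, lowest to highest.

Frequencies that alias to 8.5 kHz are k·fs ± 8.5 kHz for integer k ≥ 0.
k=0: 8.5 kHz.
k=1: 13 kHz, 30 kHz.
k=2: 34.5 kHz, 51.5 kHz.
k=3: 56 kHz, 73 kHz.
k=4: 77.5 kHz, 94.5 kHz.
Within [23 kHz, 70 kHz]: 30 kHz, 34.5 kHz, 51.5 kHz, 56 kHz.

30 kHz, 34.5 kHz, 51.5 kHz, 56 kHz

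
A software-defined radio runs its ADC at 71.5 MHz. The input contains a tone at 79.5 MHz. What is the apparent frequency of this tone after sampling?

8 MHz

79.5 MHz mod fs = 8 MHz.
8 MHz ≤ fs/2 = 35.75 MHz, appears at 8 MHz.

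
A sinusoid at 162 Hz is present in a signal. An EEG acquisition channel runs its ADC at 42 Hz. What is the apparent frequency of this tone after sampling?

162 Hz mod fs = 36 Hz.
36 Hz > fs/2 = 21 Hz, folds to fs − 36 Hz = 6 Hz.

6 Hz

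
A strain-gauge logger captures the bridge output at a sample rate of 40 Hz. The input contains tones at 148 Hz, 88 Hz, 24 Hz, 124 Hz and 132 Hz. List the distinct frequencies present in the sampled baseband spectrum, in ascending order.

4 Hz, 8 Hz, 12 Hz, 16 Hz

fs/2 = 20 Hz.
148 Hz mod fs = 28 Hz.
28 Hz > fs/2 = 20 Hz, folds to fs − 28 Hz = 12 Hz.
88 Hz mod fs = 8 Hz.
8 Hz ≤ fs/2 = 20 Hz, appears at 8 Hz.
24 Hz > fs/2 = 20 Hz, folds to fs − 24 Hz = 16 Hz.
124 Hz mod fs = 4 Hz.
4 Hz ≤ fs/2 = 20 Hz, appears at 4 Hz.
132 Hz mod fs = 12 Hz.
12 Hz ≤ fs/2 = 20 Hz, appears at 12 Hz.
Distinct values: {4 Hz, 8 Hz, 12 Hz, 16 Hz}.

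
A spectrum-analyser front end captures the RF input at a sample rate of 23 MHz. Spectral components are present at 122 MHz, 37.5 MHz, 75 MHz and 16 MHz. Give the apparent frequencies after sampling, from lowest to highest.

6 MHz, 7 MHz, 8.5 MHz

fs/2 = 11.5 MHz.
122 MHz mod fs = 7 MHz.
7 MHz ≤ fs/2 = 11.5 MHz, appears at 7 MHz.
37.5 MHz mod fs = 14.5 MHz.
14.5 MHz > fs/2 = 11.5 MHz, folds to fs − 14.5 MHz = 8.5 MHz.
75 MHz mod fs = 6 MHz.
6 MHz ≤ fs/2 = 11.5 MHz, appears at 6 MHz.
16 MHz > fs/2 = 11.5 MHz, folds to fs − 16 MHz = 7 MHz.
Distinct values: {6 MHz, 7 MHz, 8.5 MHz}.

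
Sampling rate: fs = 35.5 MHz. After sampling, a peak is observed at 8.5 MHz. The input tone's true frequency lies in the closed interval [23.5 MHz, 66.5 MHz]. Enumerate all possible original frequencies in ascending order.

27 MHz, 44 MHz, 62.5 MHz

Frequencies that alias to 8.5 MHz are k·fs ± 8.5 MHz for integer k ≥ 0.
k=0: 8.5 MHz.
k=1: 27 MHz, 44 MHz.
k=2: 62.5 MHz, 79.5 MHz.
k=3: 98 MHz, 115 MHz.
Within [23.5 MHz, 66.5 MHz]: 27 MHz, 44 MHz, 62.5 MHz.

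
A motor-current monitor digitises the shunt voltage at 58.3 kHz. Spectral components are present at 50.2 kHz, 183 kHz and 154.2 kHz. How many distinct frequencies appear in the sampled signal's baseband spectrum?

fs/2 = 29.15 kHz.
50.2 kHz > fs/2 = 29.15 kHz, folds to fs − 50.2 kHz = 8.1 kHz.
183 kHz mod fs = 8.1 kHz.
8.1 kHz ≤ fs/2 = 29.15 kHz, appears at 8.1 kHz.
154.2 kHz mod fs = 37.6 kHz.
37.6 kHz > fs/2 = 29.15 kHz, folds to fs − 37.6 kHz = 20.7 kHz.
Distinct values: {8.1 kHz, 20.7 kHz} → 2.

2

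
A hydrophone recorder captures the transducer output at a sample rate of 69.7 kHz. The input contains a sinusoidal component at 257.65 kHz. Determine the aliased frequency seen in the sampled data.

257.65 kHz mod fs = 48.55 kHz.
48.55 kHz > fs/2 = 34.85 kHz, folds to fs − 48.55 kHz = 21.15 kHz.

21.15 kHz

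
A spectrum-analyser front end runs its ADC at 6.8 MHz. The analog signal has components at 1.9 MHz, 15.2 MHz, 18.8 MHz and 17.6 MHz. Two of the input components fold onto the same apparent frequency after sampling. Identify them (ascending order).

fs/2 = 3.4 MHz.
1.9 MHz ≤ fs/2 = 3.4 MHz, passes unchanged.
15.2 MHz mod fs = 1.6 MHz.
1.6 MHz ≤ fs/2 = 3.4 MHz, appears at 1.6 MHz.
18.8 MHz mod fs = 5.2 MHz.
5.2 MHz > fs/2 = 3.4 MHz, folds to fs − 5.2 MHz = 1.6 MHz.
17.6 MHz mod fs = 4 MHz.
4 MHz > fs/2 = 3.4 MHz, folds to fs − 4 MHz = 2.8 MHz.
15.2 MHz and 18.8 MHz both map to 1.6 MHz.

15.2 MHz, 18.8 MHz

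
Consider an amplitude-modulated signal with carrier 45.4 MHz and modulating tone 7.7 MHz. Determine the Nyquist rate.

106.2 MHz

AM sidebands sit at fc ± fm = 37.7 MHz and 53.1 MHz.
Highest-frequency component: 53.1 MHz.
Nyquist rate = 2 × 53.1 MHz = 106.2 MHz.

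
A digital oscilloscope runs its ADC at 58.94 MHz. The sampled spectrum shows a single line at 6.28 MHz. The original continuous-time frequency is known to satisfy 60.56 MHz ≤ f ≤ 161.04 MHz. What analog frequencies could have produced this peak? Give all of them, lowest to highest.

65.22 MHz, 111.6 MHz, 124.16 MHz

Frequencies that alias to 6.28 MHz are k·fs ± 6.28 MHz for integer k ≥ 0.
k=0: 6.28 MHz.
k=1: 52.66 MHz, 65.22 MHz.
k=2: 111.6 MHz, 124.16 MHz.
k=3: 170.54 MHz, 183.1 MHz.
Within [60.56 MHz, 161.04 MHz]: 65.22 MHz, 111.6 MHz, 124.16 MHz.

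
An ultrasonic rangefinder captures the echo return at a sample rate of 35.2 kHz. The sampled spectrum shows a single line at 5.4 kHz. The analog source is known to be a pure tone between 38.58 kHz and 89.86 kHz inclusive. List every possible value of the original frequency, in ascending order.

Frequencies that alias to 5.4 kHz are k·fs ± 5.4 kHz for integer k ≥ 0.
k=0: 5.4 kHz.
k=1: 29.8 kHz, 40.6 kHz.
k=2: 65 kHz, 75.8 kHz.
k=3: 100.2 kHz, 111 kHz.
Within [38.58 kHz, 89.86 kHz]: 40.6 kHz, 65 kHz, 75.8 kHz.

40.6 kHz, 65 kHz, 75.8 kHz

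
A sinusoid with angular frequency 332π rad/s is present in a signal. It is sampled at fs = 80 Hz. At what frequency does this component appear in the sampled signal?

6 Hz

ω = 332π rad/s → f = ω/(2π) = 166 Hz.
166 Hz mod fs = 6 Hz.
6 Hz ≤ fs/2 = 40 Hz, appears at 6 Hz.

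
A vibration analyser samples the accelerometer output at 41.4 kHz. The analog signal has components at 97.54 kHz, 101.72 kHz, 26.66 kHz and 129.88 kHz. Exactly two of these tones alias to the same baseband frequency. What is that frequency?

fs/2 = 20.7 kHz.
97.54 kHz mod fs = 14.74 kHz.
14.74 kHz ≤ fs/2 = 20.7 kHz, appears at 14.74 kHz.
101.72 kHz mod fs = 18.92 kHz.
18.92 kHz ≤ fs/2 = 20.7 kHz, appears at 18.92 kHz.
26.66 kHz > fs/2 = 20.7 kHz, folds to fs − 26.66 kHz = 14.74 kHz.
129.88 kHz mod fs = 5.68 kHz.
5.68 kHz ≤ fs/2 = 20.7 kHz, appears at 5.68 kHz.
26.66 kHz and 97.54 kHz both map to 14.74 kHz.

14.74 kHz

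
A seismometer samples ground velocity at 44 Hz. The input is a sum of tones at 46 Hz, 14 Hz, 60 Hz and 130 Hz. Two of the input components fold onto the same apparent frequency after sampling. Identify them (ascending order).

46 Hz, 130 Hz

fs/2 = 22 Hz.
46 Hz mod fs = 2 Hz.
2 Hz ≤ fs/2 = 22 Hz, appears at 2 Hz.
14 Hz ≤ fs/2 = 22 Hz, passes unchanged.
60 Hz mod fs = 16 Hz.
16 Hz ≤ fs/2 = 22 Hz, appears at 16 Hz.
130 Hz mod fs = 42 Hz.
42 Hz > fs/2 = 22 Hz, folds to fs − 42 Hz = 2 Hz.
46 Hz and 130 Hz both map to 2 Hz.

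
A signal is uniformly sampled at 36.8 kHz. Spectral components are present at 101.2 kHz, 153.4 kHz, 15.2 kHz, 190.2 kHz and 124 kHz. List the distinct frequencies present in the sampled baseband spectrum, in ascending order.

fs/2 = 18.4 kHz.
101.2 kHz mod fs = 27.6 kHz.
27.6 kHz > fs/2 = 18.4 kHz, folds to fs − 27.6 kHz = 9.2 kHz.
153.4 kHz mod fs = 6.2 kHz.
6.2 kHz ≤ fs/2 = 18.4 kHz, appears at 6.2 kHz.
15.2 kHz ≤ fs/2 = 18.4 kHz, passes unchanged.
190.2 kHz mod fs = 6.2 kHz.
6.2 kHz ≤ fs/2 = 18.4 kHz, appears at 6.2 kHz.
124 kHz mod fs = 13.6 kHz.
13.6 kHz ≤ fs/2 = 18.4 kHz, appears at 13.6 kHz.
Distinct values: {6.2 kHz, 9.2 kHz, 13.6 kHz, 15.2 kHz}.

6.2 kHz, 9.2 kHz, 13.6 kHz, 15.2 kHz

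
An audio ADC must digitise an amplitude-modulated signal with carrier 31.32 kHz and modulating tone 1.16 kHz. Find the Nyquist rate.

AM sidebands sit at fc ± fm = 30.16 kHz and 32.48 kHz.
Highest-frequency component: 32.48 kHz.
Nyquist rate = 2 × 32.48 kHz = 64.96 kHz.

64.96 kHz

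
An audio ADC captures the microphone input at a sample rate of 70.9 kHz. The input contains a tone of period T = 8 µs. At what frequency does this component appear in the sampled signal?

16.8 kHz

T = 8 µs → f = 1/T = 125 kHz.
125 kHz mod fs = 54.1 kHz.
54.1 kHz > fs/2 = 35.45 kHz, folds to fs − 54.1 kHz = 16.8 kHz.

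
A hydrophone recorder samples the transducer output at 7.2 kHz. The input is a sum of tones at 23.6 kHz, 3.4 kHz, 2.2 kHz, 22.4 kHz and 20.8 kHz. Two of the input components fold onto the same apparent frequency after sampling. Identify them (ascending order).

fs/2 = 3.6 kHz.
23.6 kHz mod fs = 2 kHz.
2 kHz ≤ fs/2 = 3.6 kHz, appears at 2 kHz.
3.4 kHz ≤ fs/2 = 3.6 kHz, passes unchanged.
2.2 kHz ≤ fs/2 = 3.6 kHz, passes unchanged.
22.4 kHz mod fs = 0.8 kHz.
0.8 kHz ≤ fs/2 = 3.6 kHz, appears at 0.8 kHz.
20.8 kHz mod fs = 6.4 kHz.
6.4 kHz > fs/2 = 3.6 kHz, folds to fs − 6.4 kHz = 0.8 kHz.
20.8 kHz and 22.4 kHz both map to 0.8 kHz.

20.8 kHz, 22.4 kHz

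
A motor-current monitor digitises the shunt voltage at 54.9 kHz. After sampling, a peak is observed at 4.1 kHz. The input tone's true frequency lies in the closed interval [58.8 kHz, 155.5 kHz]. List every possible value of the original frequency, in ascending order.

59 kHz, 105.7 kHz, 113.9 kHz

Frequencies that alias to 4.1 kHz are k·fs ± 4.1 kHz for integer k ≥ 0.
k=0: 4.1 kHz.
k=1: 50.8 kHz, 59 kHz.
k=2: 105.7 kHz, 113.9 kHz.
k=3: 160.6 kHz, 168.8 kHz.
Within [58.8 kHz, 155.5 kHz]: 59 kHz, 105.7 kHz, 113.9 kHz.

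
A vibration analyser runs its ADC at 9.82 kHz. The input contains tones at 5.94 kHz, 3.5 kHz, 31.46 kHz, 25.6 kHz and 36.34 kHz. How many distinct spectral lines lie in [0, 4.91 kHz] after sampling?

5

fs/2 = 4.91 kHz.
5.94 kHz > fs/2 = 4.91 kHz, folds to fs − 5.94 kHz = 3.88 kHz.
3.5 kHz ≤ fs/2 = 4.91 kHz, passes unchanged.
31.46 kHz mod fs = 2 kHz.
2 kHz ≤ fs/2 = 4.91 kHz, appears at 2 kHz.
25.6 kHz mod fs = 5.96 kHz.
5.96 kHz > fs/2 = 4.91 kHz, folds to fs − 5.96 kHz = 3.86 kHz.
36.34 kHz mod fs = 6.88 kHz.
6.88 kHz > fs/2 = 4.91 kHz, folds to fs − 6.88 kHz = 2.94 kHz.
Distinct values: {2 kHz, 2.94 kHz, 3.5 kHz, 3.86 kHz, 3.88 kHz} → 5.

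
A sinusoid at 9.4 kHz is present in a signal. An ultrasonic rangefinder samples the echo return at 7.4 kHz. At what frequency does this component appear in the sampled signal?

9.4 kHz mod fs = 2 kHz.
2 kHz ≤ fs/2 = 3.7 kHz, appears at 2 kHz.

2 kHz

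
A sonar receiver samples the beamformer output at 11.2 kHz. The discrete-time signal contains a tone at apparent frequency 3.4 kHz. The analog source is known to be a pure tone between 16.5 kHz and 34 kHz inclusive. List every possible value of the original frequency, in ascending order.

19 kHz, 25.8 kHz, 30.2 kHz

Frequencies that alias to 3.4 kHz are k·fs ± 3.4 kHz for integer k ≥ 0.
k=0: 3.4 kHz.
k=1: 7.8 kHz, 14.6 kHz.
k=2: 19 kHz, 25.8 kHz.
k=3: 30.2 kHz, 37 kHz.
k=4: 41.4 kHz, 48.2 kHz.
Within [16.5 kHz, 34 kHz]: 19 kHz, 25.8 kHz, 30.2 kHz.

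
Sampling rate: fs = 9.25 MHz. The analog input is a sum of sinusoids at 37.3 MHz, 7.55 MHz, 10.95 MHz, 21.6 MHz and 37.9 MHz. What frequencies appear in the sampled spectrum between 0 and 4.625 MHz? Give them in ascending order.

fs/2 = 4.625 MHz.
37.3 MHz mod fs = 0.3 MHz.
0.3 MHz ≤ fs/2 = 4.625 MHz, appears at 0.3 MHz.
7.55 MHz > fs/2 = 4.625 MHz, folds to fs − 7.55 MHz = 1.7 MHz.
10.95 MHz mod fs = 1.7 MHz.
1.7 MHz ≤ fs/2 = 4.625 MHz, appears at 1.7 MHz.
21.6 MHz mod fs = 3.1 MHz.
3.1 MHz ≤ fs/2 = 4.625 MHz, appears at 3.1 MHz.
37.9 MHz mod fs = 0.9 MHz.
0.9 MHz ≤ fs/2 = 4.625 MHz, appears at 0.9 MHz.
Distinct values: {0.3 MHz, 0.9 MHz, 1.7 MHz, 3.1 MHz}.

0.3 MHz, 0.9 MHz, 1.7 MHz, 3.1 MHz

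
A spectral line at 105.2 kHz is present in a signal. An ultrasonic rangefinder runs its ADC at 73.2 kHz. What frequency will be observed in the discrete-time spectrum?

105.2 kHz mod fs = 32 kHz.
32 kHz ≤ fs/2 = 36.6 kHz, appears at 32 kHz.

32 kHz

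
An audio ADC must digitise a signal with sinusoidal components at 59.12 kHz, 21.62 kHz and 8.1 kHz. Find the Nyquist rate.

118.24 kHz

Highest-frequency component: 59.12 kHz.
Nyquist rate = 2 × 59.12 kHz = 118.24 kHz.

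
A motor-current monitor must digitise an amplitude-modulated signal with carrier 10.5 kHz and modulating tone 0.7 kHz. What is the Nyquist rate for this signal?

22.4 kHz

AM sidebands sit at fc ± fm = 9.8 kHz and 11.2 kHz.
Highest-frequency component: 11.2 kHz.
Nyquist rate = 2 × 11.2 kHz = 22.4 kHz.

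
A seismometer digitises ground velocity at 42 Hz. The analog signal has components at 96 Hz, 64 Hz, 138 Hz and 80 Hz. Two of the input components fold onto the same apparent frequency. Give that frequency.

12 Hz

fs/2 = 21 Hz.
96 Hz mod fs = 12 Hz.
12 Hz ≤ fs/2 = 21 Hz, appears at 12 Hz.
64 Hz mod fs = 22 Hz.
22 Hz > fs/2 = 21 Hz, folds to fs − 22 Hz = 20 Hz.
138 Hz mod fs = 12 Hz.
12 Hz ≤ fs/2 = 21 Hz, appears at 12 Hz.
80 Hz mod fs = 38 Hz.
38 Hz > fs/2 = 21 Hz, folds to fs − 38 Hz = 4 Hz.
96 Hz and 138 Hz both map to 12 Hz.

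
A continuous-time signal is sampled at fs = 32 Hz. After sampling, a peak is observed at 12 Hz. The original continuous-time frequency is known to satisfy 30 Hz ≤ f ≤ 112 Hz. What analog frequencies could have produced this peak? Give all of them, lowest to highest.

44 Hz, 52 Hz, 76 Hz, 84 Hz, 108 Hz

Frequencies that alias to 12 Hz are k·fs ± 12 Hz for integer k ≥ 0.
k=0: 12 Hz.
k=1: 20 Hz, 44 Hz.
k=2: 52 Hz, 76 Hz.
k=3: 84 Hz, 108 Hz.
k=4: 116 Hz, 140 Hz.
Within [30 Hz, 112 Hz]: 44 Hz, 52 Hz, 76 Hz, 84 Hz, 108 Hz.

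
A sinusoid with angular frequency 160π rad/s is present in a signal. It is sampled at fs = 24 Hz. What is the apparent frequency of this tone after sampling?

ω = 160π rad/s → f = ω/(2π) = 80 Hz.
80 Hz mod fs = 8 Hz.
8 Hz ≤ fs/2 = 12 Hz, appears at 8 Hz.

8 Hz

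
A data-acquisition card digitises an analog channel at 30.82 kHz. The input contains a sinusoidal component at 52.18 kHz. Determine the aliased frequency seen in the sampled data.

52.18 kHz mod fs = 21.36 kHz.
21.36 kHz > fs/2 = 15.41 kHz, folds to fs − 21.36 kHz = 9.46 kHz.

9.46 kHz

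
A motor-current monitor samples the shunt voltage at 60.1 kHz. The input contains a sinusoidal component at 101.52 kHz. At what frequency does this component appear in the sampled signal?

18.68 kHz

101.52 kHz mod fs = 41.42 kHz.
41.42 kHz > fs/2 = 30.05 kHz, folds to fs − 41.42 kHz = 18.68 kHz.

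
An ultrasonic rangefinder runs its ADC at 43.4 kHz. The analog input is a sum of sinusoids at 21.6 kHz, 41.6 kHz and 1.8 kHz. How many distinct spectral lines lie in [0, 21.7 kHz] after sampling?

2

fs/2 = 21.7 kHz.
21.6 kHz ≤ fs/2 = 21.7 kHz, passes unchanged.
41.6 kHz > fs/2 = 21.7 kHz, folds to fs − 41.6 kHz = 1.8 kHz.
1.8 kHz ≤ fs/2 = 21.7 kHz, passes unchanged.
Distinct values: {1.8 kHz, 21.6 kHz} → 2.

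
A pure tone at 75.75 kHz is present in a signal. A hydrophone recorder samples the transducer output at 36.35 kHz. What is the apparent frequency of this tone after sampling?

3.05 kHz

75.75 kHz mod fs = 3.05 kHz.
3.05 kHz ≤ fs/2 = 18.175 kHz, appears at 3.05 kHz.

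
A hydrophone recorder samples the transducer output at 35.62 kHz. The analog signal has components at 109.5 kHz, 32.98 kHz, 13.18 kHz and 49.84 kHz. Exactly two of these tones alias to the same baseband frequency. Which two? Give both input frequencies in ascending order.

fs/2 = 17.81 kHz.
109.5 kHz mod fs = 2.64 kHz.
2.64 kHz ≤ fs/2 = 17.81 kHz, appears at 2.64 kHz.
32.98 kHz > fs/2 = 17.81 kHz, folds to fs − 32.98 kHz = 2.64 kHz.
13.18 kHz ≤ fs/2 = 17.81 kHz, passes unchanged.
49.84 kHz mod fs = 14.22 kHz.
14.22 kHz ≤ fs/2 = 17.81 kHz, appears at 14.22 kHz.
32.98 kHz and 109.5 kHz both map to 2.64 kHz.

32.98 kHz, 109.5 kHz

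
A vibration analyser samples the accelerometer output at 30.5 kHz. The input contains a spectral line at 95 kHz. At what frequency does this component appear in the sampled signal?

3.5 kHz

95 kHz mod fs = 3.5 kHz.
3.5 kHz ≤ fs/2 = 15.25 kHz, appears at 3.5 kHz.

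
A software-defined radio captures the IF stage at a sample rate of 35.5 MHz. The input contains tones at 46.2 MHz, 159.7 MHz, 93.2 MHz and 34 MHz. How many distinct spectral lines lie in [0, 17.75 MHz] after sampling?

4

fs/2 = 17.75 MHz.
46.2 MHz mod fs = 10.7 MHz.
10.7 MHz ≤ fs/2 = 17.75 MHz, appears at 10.7 MHz.
159.7 MHz mod fs = 17.7 MHz.
17.7 MHz ≤ fs/2 = 17.75 MHz, appears at 17.7 MHz.
93.2 MHz mod fs = 22.2 MHz.
22.2 MHz > fs/2 = 17.75 MHz, folds to fs − 22.2 MHz = 13.3 MHz.
34 MHz > fs/2 = 17.75 MHz, folds to fs − 34 MHz = 1.5 MHz.
Distinct values: {1.5 MHz, 10.7 MHz, 13.3 MHz, 17.7 MHz} → 4.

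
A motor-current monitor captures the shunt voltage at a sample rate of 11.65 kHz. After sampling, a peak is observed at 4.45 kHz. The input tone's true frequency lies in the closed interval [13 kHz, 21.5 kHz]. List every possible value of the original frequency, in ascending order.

Frequencies that alias to 4.45 kHz are k·fs ± 4.45 kHz for integer k ≥ 0.
k=0: 4.45 kHz.
k=1: 7.2 kHz, 16.1 kHz.
k=2: 18.85 kHz, 27.75 kHz.
k=3: 30.5 kHz, 39.4 kHz.
Within [13 kHz, 21.5 kHz]: 16.1 kHz, 18.85 kHz.

16.1 kHz, 18.85 kHz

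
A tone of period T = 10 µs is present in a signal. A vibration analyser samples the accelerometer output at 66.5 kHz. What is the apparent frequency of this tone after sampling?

33 kHz

T = 10 µs → f = 1/T = 100 kHz.
100 kHz mod fs = 33.5 kHz.
33.5 kHz > fs/2 = 33.25 kHz, folds to fs − 33.5 kHz = 33 kHz.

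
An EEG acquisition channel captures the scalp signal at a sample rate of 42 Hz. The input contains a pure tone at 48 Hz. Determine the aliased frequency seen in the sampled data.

6 Hz

48 Hz mod fs = 6 Hz.
6 Hz ≤ fs/2 = 21 Hz, appears at 6 Hz.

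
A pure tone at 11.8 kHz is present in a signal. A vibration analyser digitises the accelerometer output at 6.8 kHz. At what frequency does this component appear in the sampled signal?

11.8 kHz mod fs = 5 kHz.
5 kHz > fs/2 = 3.4 kHz, folds to fs − 5 kHz = 1.8 kHz.

1.8 kHz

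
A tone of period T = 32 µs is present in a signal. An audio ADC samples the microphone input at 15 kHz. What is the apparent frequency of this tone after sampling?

T = 32 µs → f = 1/T = 31.25 kHz.
31.25 kHz mod fs = 1.25 kHz.
1.25 kHz ≤ fs/2 = 7.5 kHz, appears at 1.25 kHz.

1.25 kHz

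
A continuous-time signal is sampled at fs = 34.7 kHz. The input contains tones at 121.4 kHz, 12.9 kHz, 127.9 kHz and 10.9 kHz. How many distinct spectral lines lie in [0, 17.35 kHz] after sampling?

3

fs/2 = 17.35 kHz.
121.4 kHz mod fs = 17.3 kHz.
17.3 kHz ≤ fs/2 = 17.35 kHz, appears at 17.3 kHz.
12.9 kHz ≤ fs/2 = 17.35 kHz, passes unchanged.
127.9 kHz mod fs = 23.8 kHz.
23.8 kHz > fs/2 = 17.35 kHz, folds to fs − 23.8 kHz = 10.9 kHz.
10.9 kHz ≤ fs/2 = 17.35 kHz, passes unchanged.
Distinct values: {10.9 kHz, 12.9 kHz, 17.3 kHz} → 3.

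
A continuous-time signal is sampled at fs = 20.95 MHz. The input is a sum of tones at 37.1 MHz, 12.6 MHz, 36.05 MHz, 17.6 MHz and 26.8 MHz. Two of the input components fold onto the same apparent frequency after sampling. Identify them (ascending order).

26.8 MHz, 36.05 MHz

fs/2 = 10.475 MHz.
37.1 MHz mod fs = 16.15 MHz.
16.15 MHz > fs/2 = 10.475 MHz, folds to fs − 16.15 MHz = 4.8 MHz.
12.6 MHz > fs/2 = 10.475 MHz, folds to fs − 12.6 MHz = 8.35 MHz.
36.05 MHz mod fs = 15.1 MHz.
15.1 MHz > fs/2 = 10.475 MHz, folds to fs − 15.1 MHz = 5.85 MHz.
17.6 MHz > fs/2 = 10.475 MHz, folds to fs − 17.6 MHz = 3.35 MHz.
26.8 MHz mod fs = 5.85 MHz.
5.85 MHz ≤ fs/2 = 10.475 MHz, appears at 5.85 MHz.
26.8 MHz and 36.05 MHz both map to 5.85 MHz.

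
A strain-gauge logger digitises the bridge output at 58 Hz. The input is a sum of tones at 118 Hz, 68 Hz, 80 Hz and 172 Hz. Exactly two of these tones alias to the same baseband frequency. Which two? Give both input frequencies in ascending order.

fs/2 = 29 Hz.
118 Hz mod fs = 2 Hz.
2 Hz ≤ fs/2 = 29 Hz, appears at 2 Hz.
68 Hz mod fs = 10 Hz.
10 Hz ≤ fs/2 = 29 Hz, appears at 10 Hz.
80 Hz mod fs = 22 Hz.
22 Hz ≤ fs/2 = 29 Hz, appears at 22 Hz.
172 Hz mod fs = 56 Hz.
56 Hz > fs/2 = 29 Hz, folds to fs − 56 Hz = 2 Hz.
118 Hz and 172 Hz both map to 2 Hz.

118 Hz, 172 Hz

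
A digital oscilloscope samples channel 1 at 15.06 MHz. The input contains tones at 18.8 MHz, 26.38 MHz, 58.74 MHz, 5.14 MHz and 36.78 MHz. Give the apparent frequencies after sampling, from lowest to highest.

1.5 MHz, 3.74 MHz, 5.14 MHz, 6.66 MHz

fs/2 = 7.53 MHz.
18.8 MHz mod fs = 3.74 MHz.
3.74 MHz ≤ fs/2 = 7.53 MHz, appears at 3.74 MHz.
26.38 MHz mod fs = 11.32 MHz.
11.32 MHz > fs/2 = 7.53 MHz, folds to fs − 11.32 MHz = 3.74 MHz.
58.74 MHz mod fs = 13.56 MHz.
13.56 MHz > fs/2 = 7.53 MHz, folds to fs − 13.56 MHz = 1.5 MHz.
5.14 MHz ≤ fs/2 = 7.53 MHz, passes unchanged.
36.78 MHz mod fs = 6.66 MHz.
6.66 MHz ≤ fs/2 = 7.53 MHz, appears at 6.66 MHz.
Distinct values: {1.5 MHz, 3.74 MHz, 5.14 MHz, 6.66 MHz}.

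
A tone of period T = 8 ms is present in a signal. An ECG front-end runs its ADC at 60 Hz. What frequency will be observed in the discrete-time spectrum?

5 Hz

T = 8 ms → f = 1/T = 125 Hz.
125 Hz mod fs = 5 Hz.
5 Hz ≤ fs/2 = 30 Hz, appears at 5 Hz.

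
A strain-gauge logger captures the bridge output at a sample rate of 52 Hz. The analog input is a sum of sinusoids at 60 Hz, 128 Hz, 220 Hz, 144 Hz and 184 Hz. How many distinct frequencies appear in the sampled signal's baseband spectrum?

3

fs/2 = 26 Hz.
60 Hz mod fs = 8 Hz.
8 Hz ≤ fs/2 = 26 Hz, appears at 8 Hz.
128 Hz mod fs = 24 Hz.
24 Hz ≤ fs/2 = 26 Hz, appears at 24 Hz.
220 Hz mod fs = 12 Hz.
12 Hz ≤ fs/2 = 26 Hz, appears at 12 Hz.
144 Hz mod fs = 40 Hz.
40 Hz > fs/2 = 26 Hz, folds to fs − 40 Hz = 12 Hz.
184 Hz mod fs = 28 Hz.
28 Hz > fs/2 = 26 Hz, folds to fs − 28 Hz = 24 Hz.
Distinct values: {8 Hz, 12 Hz, 24 Hz} → 3.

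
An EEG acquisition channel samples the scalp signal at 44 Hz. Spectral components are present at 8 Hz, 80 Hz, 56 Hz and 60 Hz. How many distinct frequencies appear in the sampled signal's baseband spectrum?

3

fs/2 = 22 Hz.
8 Hz ≤ fs/2 = 22 Hz, passes unchanged.
80 Hz mod fs = 36 Hz.
36 Hz > fs/2 = 22 Hz, folds to fs − 36 Hz = 8 Hz.
56 Hz mod fs = 12 Hz.
12 Hz ≤ fs/2 = 22 Hz, appears at 12 Hz.
60 Hz mod fs = 16 Hz.
16 Hz ≤ fs/2 = 22 Hz, appears at 16 Hz.
Distinct values: {8 Hz, 12 Hz, 16 Hz} → 3.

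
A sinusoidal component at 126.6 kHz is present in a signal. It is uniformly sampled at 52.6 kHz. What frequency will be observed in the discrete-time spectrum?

21.4 kHz

126.6 kHz mod fs = 21.4 kHz.
21.4 kHz ≤ fs/2 = 26.3 kHz, appears at 21.4 kHz.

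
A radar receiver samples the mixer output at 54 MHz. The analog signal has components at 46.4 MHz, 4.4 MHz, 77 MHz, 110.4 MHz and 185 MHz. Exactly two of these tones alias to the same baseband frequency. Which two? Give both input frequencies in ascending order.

fs/2 = 27 MHz.
46.4 MHz > fs/2 = 27 MHz, folds to fs − 46.4 MHz = 7.6 MHz.
4.4 MHz ≤ fs/2 = 27 MHz, passes unchanged.
77 MHz mod fs = 23 MHz.
23 MHz ≤ fs/2 = 27 MHz, appears at 23 MHz.
110.4 MHz mod fs = 2.4 MHz.
2.4 MHz ≤ fs/2 = 27 MHz, appears at 2.4 MHz.
185 MHz mod fs = 23 MHz.
23 MHz ≤ fs/2 = 27 MHz, appears at 23 MHz.
77 MHz and 185 MHz both map to 23 MHz.

77 MHz, 185 MHz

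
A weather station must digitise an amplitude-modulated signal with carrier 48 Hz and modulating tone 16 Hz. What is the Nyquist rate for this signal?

AM sidebands sit at fc ± fm = 32 Hz and 64 Hz.
Highest-frequency component: 64 Hz.
Nyquist rate = 2 × 64 Hz = 128 Hz.

128 Hz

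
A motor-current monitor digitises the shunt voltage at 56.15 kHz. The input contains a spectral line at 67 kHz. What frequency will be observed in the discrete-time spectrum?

67 kHz mod fs = 10.85 kHz.
10.85 kHz ≤ fs/2 = 28.075 kHz, appears at 10.85 kHz.

10.85 kHz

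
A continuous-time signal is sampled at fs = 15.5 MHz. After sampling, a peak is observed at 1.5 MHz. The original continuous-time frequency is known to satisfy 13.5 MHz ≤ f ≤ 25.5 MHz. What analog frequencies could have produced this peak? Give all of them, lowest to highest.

14 MHz, 17 MHz

Frequencies that alias to 1.5 MHz are k·fs ± 1.5 MHz for integer k ≥ 0.
k=0: 1.5 MHz.
k=1: 14 MHz, 17 MHz.
k=2: 29.5 MHz, 32.5 MHz.
Within [13.5 MHz, 25.5 MHz]: 14 MHz, 17 MHz.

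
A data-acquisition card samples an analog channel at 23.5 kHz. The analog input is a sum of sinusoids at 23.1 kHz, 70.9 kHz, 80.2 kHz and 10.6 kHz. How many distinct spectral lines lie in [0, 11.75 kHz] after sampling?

fs/2 = 11.75 kHz.
23.1 kHz > fs/2 = 11.75 kHz, folds to fs − 23.1 kHz = 0.4 kHz.
70.9 kHz mod fs = 0.4 kHz.
0.4 kHz ≤ fs/2 = 11.75 kHz, appears at 0.4 kHz.
80.2 kHz mod fs = 9.7 kHz.
9.7 kHz ≤ fs/2 = 11.75 kHz, appears at 9.7 kHz.
10.6 kHz ≤ fs/2 = 11.75 kHz, passes unchanged.
Distinct values: {0.4 kHz, 9.7 kHz, 10.6 kHz} → 3.

3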